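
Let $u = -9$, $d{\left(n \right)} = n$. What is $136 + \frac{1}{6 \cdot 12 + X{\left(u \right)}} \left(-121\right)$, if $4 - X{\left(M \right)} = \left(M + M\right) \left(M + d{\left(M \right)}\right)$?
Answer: $\frac{33849}{248} \approx 136.49$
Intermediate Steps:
$X{\left(M \right)} = 4 - 4 M^{2}$ ($X{\left(M \right)} = 4 - \left(M + M\right) \left(M + M\right) = 4 - 2 M 2 M = 4 - 4 M^{2}$)
$136 + \frac{1}{6 \cdot 12 + X{\left(u \right)}} \left(-121\right) = 136 + \frac{1}{6 \cdot 12 + \left(4 - 4 \left(-9\right)^{2}\right)} \left(-121\right) = 136 + \frac{1}{72 + \left(4 - 324\right)} \left(-121\right) = 136 + \frac{1}{72 - 320} \left(-121\right) = 136 + \frac{1}{-248} \left(-121\right) = 136 - - \frac{121}{248} = 136 + \frac{121}{248} = \frac{33849}{248}$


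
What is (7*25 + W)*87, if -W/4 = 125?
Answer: -28275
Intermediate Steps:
W = -500 (W = -4*125 = -500)
(7*25 + W)*87 = (7*25 - 500)*87 = (175 - 500)*87 = -325*87 = -28275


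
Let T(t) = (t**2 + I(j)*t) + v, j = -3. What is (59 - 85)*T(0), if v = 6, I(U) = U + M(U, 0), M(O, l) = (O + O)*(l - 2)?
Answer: -156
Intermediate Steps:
M(O, l) = 2*O*(-2 + l) (M(O, l) = (2*O)*(-2 + l) = 2*O*(-2 + l))
I(U) = -3*U (I(U) = U + 2*U*(-2 + 0) = U + 2*U*(-2) = U - 4*U = -3*U)
T(t) = 6 + t**2 + 9*t (T(t) = (t**2 + (-3*(-3))*t) + 6 = (t**2 + 9*t) + 6 = 6 + t**2 + 9*t)
(59 - 85)*T(0) = (59 - 85)*(6 + 0**2 + 9*0) = -26*(6 + 0 + 0) = -26*6 = -156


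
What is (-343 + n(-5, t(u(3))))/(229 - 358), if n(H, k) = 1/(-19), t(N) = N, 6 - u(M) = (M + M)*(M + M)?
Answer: 6518/2451 ≈ 2.6593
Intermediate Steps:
u(M) = 6 - 4*M² (u(M) = 6 - (M + M)*(M + M) = 6 - 2*M*2*M = 6 - 4*M²)
n(H, k) = -1/19
(-343 + n(-5, t(u(3))))/(229 - 358) = (-343 - 1/19)/(229 - 358) = -6518/19/(-129) = -6518/19*(-1/129) = 6518/2451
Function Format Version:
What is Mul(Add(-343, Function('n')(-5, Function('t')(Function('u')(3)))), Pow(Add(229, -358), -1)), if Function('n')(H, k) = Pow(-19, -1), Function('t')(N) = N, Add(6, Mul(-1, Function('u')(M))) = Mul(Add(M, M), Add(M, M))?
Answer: Rational(6518, 2451) ≈ 2.6593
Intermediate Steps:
Function('u')(M) = Add(6, Mul(-4, Pow(M, 2))) (Function('u')(M) = Add(6, Mul(-1, Mul(Add(M, M), Add(M, M)))) = Add(6, Mul(-1, Mul(Mul(2, M), Mul(2, M)))) = Add(6, Mul(-1, Mul(4, Pow(M, 2)))) = Add(6, Mul(-4, Pow(M, 2))))
Function('n')(H, k) = Rational(-1, 19)
Mul(Add(-343, Function('n')(-5, Function('t')(Function('u')(3)))), Pow(Add(229, -358), -1)) = Mul(Add(-343, Rational(-1, 19)), Pow(Add(229, -358), -1)) = Mul(Rational(-6518, 19), Pow(-129, -1)) = Mul(Rational(-6518, 19), Rational(-1, 129)) = Rational(6518, 2451)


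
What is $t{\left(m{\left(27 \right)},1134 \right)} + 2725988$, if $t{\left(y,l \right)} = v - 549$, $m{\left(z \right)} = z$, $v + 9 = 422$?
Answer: $2725852$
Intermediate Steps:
$v = 413$ ($v = -9 + 422 = 413$)
$t{\left(y,l \right)} = -136$ ($t{\left(y,l \right)} = 413 - 549 = -136$)
$t{\left(m{\left(27 \right)},1134 \right)} + 2725988 = -136 + 2725988 = 2725852$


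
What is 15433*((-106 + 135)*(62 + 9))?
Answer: 31776547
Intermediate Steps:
15433*((-106 + 135)*(62 + 9)) = 15433*(29*71) = 15433*2059 = 31776547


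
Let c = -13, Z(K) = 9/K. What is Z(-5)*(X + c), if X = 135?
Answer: -1098/5 ≈ -219.60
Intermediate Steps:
Z(-5)*(X + c) = (9/(-5))*(135 - 13) = (9*(-⅕))*122 = -9/5*122 = -1098/5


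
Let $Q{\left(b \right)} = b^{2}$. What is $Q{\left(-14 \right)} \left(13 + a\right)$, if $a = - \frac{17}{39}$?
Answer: $\frac{96040}{39} \approx 2462.6$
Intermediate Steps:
$a = - \frac{17}{39}$ ($a = \left(-17\right) \frac{1}{39} = - \frac{17}{39} \approx -0.4359$)
$Q{\left(-14 \right)} \left(13 + a\right) = \left(-14\right)^{2} \left(13 - \frac{17}{39}\right) = 196 \cdot \frac{490}{39} = \frac{96040}{39}$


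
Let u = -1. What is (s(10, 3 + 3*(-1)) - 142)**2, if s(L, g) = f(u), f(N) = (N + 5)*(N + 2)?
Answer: 19044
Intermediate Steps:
f(N) = (2 + N)*(5 + N) (f(N) = (5 + N)*(2 + N) = (2 + N)*(5 + N))
s(L, g) = 4 (s(L, g) = 10 + (-1)**2 + 7*(-1) = 10 + 1 - 7 = 4)
(s(10, 3 + 3*(-1)) - 142)**2 = (4 - 142)**2 = (-138)**2 = 19044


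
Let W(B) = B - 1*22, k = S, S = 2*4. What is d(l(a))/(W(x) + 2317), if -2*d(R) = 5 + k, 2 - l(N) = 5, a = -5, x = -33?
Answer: -1/348 ≈ -0.0028736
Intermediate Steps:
l(N) = -3 (l(N) = 2 - 1*5 = 2 - 5 = -3)
S = 8
k = 8
W(B) = -22 + B (W(B) = B - 22 = -22 + B)
d(R) = -13/2 (d(R) = -(5 + 8)/2 = -1/2*13 = -13/2)
d(l(a))/(W(x) + 2317) = -13/2/((-22 - 33) + 2317) = -13/2/(-55 + 2317) = -13/2/2262 = (1/2262)*(-13/2) = -1/348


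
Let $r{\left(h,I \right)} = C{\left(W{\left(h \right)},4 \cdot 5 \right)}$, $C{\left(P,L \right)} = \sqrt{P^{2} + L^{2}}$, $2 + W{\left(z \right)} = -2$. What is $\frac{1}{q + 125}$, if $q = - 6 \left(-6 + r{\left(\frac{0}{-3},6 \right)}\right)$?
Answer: $\frac{161}{10945} + \frac{24 \sqrt{26}}{10945} \approx 0.025891$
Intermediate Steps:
$W{\left(z \right)} = -4$ ($W{\left(z \right)} = -2 - 2 = -4$)
$C{\left(P,L \right)} = \sqrt{L^{2} + P^{2}}$
$r{\left(h,I \right)} = 4 \sqrt{26}$ ($r{\left(h,I \right)} = \sqrt{\left(4 \cdot 5\right)^{2} + \left(-4\right)^{2}} = \sqrt{20^{2} + 16} = \sqrt{400 + 16} = \sqrt{416} = 4 \sqrt{26}$)
$q = 36 - 24 \sqrt{26}$ ($q = - 6 \left(-6 + 4 \sqrt{26}\right) = 36 - 24 \sqrt{26} \approx -86.376$)
$\frac{1}{q + 125} = \frac{1}{\left(36 - 24 \sqrt{26}\right) + 125} = \frac{1}{161 - 24 \sqrt{26}}$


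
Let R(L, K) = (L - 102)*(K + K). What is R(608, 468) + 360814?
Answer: 834430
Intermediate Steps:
R(L, K) = 2*K*(-102 + L) (R(L, K) = (-102 + L)*(2*K) = 2*K*(-102 + L))
R(608, 468) + 360814 = 2*468*(-102 + 608) + 360814 = 2*468*506 + 360814 = 473616 + 360814 = 834430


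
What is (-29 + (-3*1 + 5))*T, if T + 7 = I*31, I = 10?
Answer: -8181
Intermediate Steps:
T = 303 (T = -7 + 10*31 = -7 + 310 = 303)
(-29 + (-3*1 + 5))*T = (-29 + (-3*1 + 5))*303 = (-29 + (-3 + 5))*303 = (-29 + 2)*303 = -27*303 = -8181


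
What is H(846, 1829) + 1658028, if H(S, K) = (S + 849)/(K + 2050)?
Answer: 2143830769/1293 ≈ 1.6580e+6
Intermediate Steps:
H(S, K) = (849 + S)/(2050 + K)
H(846, 1829) + 1658028 = (849 + 846)/(2050 + 1829) + 1658028 = 1695/3879 + 1658028 = (1/3879)*1695 + 1658028 = 565/1293 + 1658028 = 2143830769/1293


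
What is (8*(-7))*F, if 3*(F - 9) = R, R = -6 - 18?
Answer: -56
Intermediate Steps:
R = -24
F = 1 (F = 9 + (⅓)*(-24) = 9 - 8 = 1)
(8*(-7))*F = (8*(-7))*1 = -56*1 = -56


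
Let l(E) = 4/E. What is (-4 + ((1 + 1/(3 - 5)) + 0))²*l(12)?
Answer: 49/12 ≈ 4.0833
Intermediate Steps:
(-4 + ((1 + 1/(3 - 5)) + 0))²*l(12) = (-4 + ((1 + 1/(3 - 5)) + 0))²*(4/12) = (-4 + ((1 + 1/(-2)) + 0))²*(4*(1/12)) = (-4 + ((1 - ½) + 0))²*(⅓) = (-4 + (½ + 0))²*(⅓) = (-4 + ½)²*(⅓) = (-7/2)²*(⅓) = (49/4)*(⅓) = 49/12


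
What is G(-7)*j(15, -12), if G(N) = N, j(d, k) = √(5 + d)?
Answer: -14*√5 ≈ -31.305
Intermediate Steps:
G(-7)*j(15, -12) = -7*√(5 + 15) = -14*√5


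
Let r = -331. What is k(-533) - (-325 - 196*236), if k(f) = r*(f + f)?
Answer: 399427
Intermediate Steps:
k(f) = -662*f (k(f) = -331*(f + f) = -662*f)
k(-533) - (-325 - 196*236) = -662*(-533) - (-325 - 196*236) = 352846 - (-325 - 46256) = 352846 - 1*(-46581) = 352846 + 46581 = 399427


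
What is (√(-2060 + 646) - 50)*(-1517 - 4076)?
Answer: 279650 - 5593*I*√1414 ≈ 2.7965e+5 - 2.1031e+5*I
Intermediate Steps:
(√(-2060 + 646) - 50)*(-1517 - 4076) = (√(-1414) - 50)*(-5593) = (I*√1414 - 50)*(-5593) = (-50 + I*√1414)*(-5593) = 279650 - 5593*I*√1414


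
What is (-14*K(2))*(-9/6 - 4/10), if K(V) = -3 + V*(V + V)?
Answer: 133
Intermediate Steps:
K(V) = -3 + 2*V² (K(V) = -3 + V*(2*V) = -3 + 2*V²)
(-14*K(2))*(-9/6 - 4/10) = (-14*(-3 + 2*2²))*(-9/6 - 4/10) = (-14*(-3 + 2*4))*(-9*⅙ - 4*⅒) = (-14*(-3 + 8))*(-3/2 - ⅖) = -14*5*(-19/10) = -70*(-19/10) = 133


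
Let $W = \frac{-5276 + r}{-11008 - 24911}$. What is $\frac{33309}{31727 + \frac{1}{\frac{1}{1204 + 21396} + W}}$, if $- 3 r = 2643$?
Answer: $\frac{4636083819771}{4416706312913} \approx 1.0497$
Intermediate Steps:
$r = -881$ ($r = \left(- \frac{1}{3}\right) 2643 = -881$)
$W = \frac{6157}{35919}$ ($W = \frac{-5276 - 881}{-11008 - 24911} = - \frac{6157}{-35919} = \left(-6157\right) \left(- \frac{1}{35919}\right) = \frac{6157}{35919} \approx 0.17141$)
$\frac{33309}{31727 + \frac{1}{\frac{1}{1204 + 21396} + W}} = \frac{33309}{31727 + \frac{1}{\frac{1}{1204 + 21396} + \frac{6157}{35919}}} = \frac{33309}{31727 + \frac{1}{\frac{1}{22600} + \frac{6157}{35919}}} = \frac{33309}{31727 + \frac{1}{\frac{139184119}{811769400}}} = \frac{33309}{31727 + \frac{811769400}{139184119}} = \frac{33309}{\frac{4416706312913}{139184119}} = 33309 \cdot \frac{139184119}{4416706312913} = \frac{4636083819771}{4416706312913}$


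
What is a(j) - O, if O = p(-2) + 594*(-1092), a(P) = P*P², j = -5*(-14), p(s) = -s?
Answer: 991646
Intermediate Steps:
j = 70
a(P) = P³
O = -648646 (O = -1*(-2) + 594*(-1092) = 2 - 648648 = -648646)
a(j) - O = 70³ - 1*(-648646) = 343000 + 648646 = 991646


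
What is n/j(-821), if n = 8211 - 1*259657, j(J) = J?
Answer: 251446/821 ≈ 306.27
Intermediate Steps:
n = -251446 (n = 8211 - 259657 = -251446)
n/j(-821) = -251446/(-821) = -251446*(-1/821) = 251446/821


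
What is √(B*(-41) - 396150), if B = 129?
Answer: I*√401439 ≈ 633.59*I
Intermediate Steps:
√(B*(-41) - 396150) = √(129*(-41) - 396150) = √(-5289 - 396150) = √(-401439) = I*√401439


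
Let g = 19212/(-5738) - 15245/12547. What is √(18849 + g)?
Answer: 2*√6104696290622450065/35997343 ≈ 137.28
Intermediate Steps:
g = -164264387/35997343 (g = 19212*(-1/5738) - 15245*1/12547 = -9606/2869 - 15245/12547 = -164264387/35997343 ≈ -4.5632)
√(18849 + g) = √(18849 - 164264387/35997343) = √(678349653820/35997343) = 2*√6104696290622450065/35997343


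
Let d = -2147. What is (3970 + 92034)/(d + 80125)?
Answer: 48002/38989 ≈ 1.2312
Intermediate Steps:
(3970 + 92034)/(d + 80125) = (3970 + 92034)/(-2147 + 80125) = 96004/77978 = 96004*(1/77978) = 48002/38989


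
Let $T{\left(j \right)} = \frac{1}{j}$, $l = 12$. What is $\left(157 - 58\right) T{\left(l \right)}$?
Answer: $\frac{33}{4} \approx 8.25$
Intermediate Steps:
$\left(157 - 58\right) T{\left(l \right)} = \frac{157 - 58}{12} = 99 \cdot \frac{1}{12} = \frac{33}{4}$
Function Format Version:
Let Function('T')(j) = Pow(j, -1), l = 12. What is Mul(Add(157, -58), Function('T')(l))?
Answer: Rational(33, 4) ≈ 8.2500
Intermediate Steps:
Mul(Add(157, -58), Function('T')(l)) = Mul(Add(157, -58), Pow(12, -1)) = Mul(99, Rational(1, 12)) = Rational(33, 4)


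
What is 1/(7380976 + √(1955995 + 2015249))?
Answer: 1845244/13619700685333 - √992811/27239401370666 ≈ 1.3545e-7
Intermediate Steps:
1/(7380976 + √(1955995 + 2015249)) = 1/(7380976 + √3971244) = 1/(7380976 + 2*√992811)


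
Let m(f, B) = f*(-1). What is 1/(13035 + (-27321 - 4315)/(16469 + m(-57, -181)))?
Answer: 8263/107692387 ≈ 7.6728e-5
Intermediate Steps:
m(f, B) = -f
1/(13035 + (-27321 - 4315)/(16469 + m(-57, -181))) = 1/(13035 + (-27321 - 4315)/(16469 - 1*(-57))) = 1/(13035 - 31636/(16469 + 57)) = 1/(13035 - 31636/16526) = 1/(13035 - 31636*1/16526) = 1/(13035 - 15818/8263) = 1/(107692387/8263) = 8263/107692387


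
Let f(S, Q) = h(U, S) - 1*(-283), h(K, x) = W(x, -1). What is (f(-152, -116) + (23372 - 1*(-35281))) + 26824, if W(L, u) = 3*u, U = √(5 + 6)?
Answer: 85757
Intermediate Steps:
U = √11 ≈ 3.3166
h(K, x) = -3 (h(K, x) = 3*(-1) = -3)
f(S, Q) = 280 (f(S, Q) = -3 - 1*(-283) = -3 + 283 = 280)
(f(-152, -116) + (23372 - 1*(-35281))) + 26824 = (280 + (23372 - 1*(-35281))) + 26824 = (280 + (23372 + 35281)) + 26824 = (280 + 58653) + 26824 = 58933 + 26824 = 85757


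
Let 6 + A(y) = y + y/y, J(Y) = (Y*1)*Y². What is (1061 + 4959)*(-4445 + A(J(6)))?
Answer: -25488680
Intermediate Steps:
J(Y) = Y³ (J(Y) = Y*Y² = Y³)
A(y) = -5 + y (A(y) = -6 + (y + y/y) = -6 + (y + 1) = -6 + (1 + y) = -5 + y)
(1061 + 4959)*(-4445 + A(J(6))) = (1061 + 4959)*(-4445 + (-5 + 6³)) = 6020*(-4445 + (-5 + 216)) = 6020*(-4445 + 211) = 6020*(-4234) = -25488680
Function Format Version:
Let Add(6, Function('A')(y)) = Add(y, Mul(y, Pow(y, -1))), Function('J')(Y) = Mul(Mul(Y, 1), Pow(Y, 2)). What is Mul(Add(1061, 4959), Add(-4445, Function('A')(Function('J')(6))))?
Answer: -25488680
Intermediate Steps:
Function('J')(Y) = Pow(Y, 3) (Function('J')(Y) = Mul(Y, Pow(Y, 2)) = Pow(Y, 3))
Function('A')(y) = Add(-5, y) (Function('A')(y) = Add(-6, Add(y, Mul(y, Pow(y, -1)))) = Add(-6, Add(y, 1)) = Add(-6, Add(1, y)) = Add(-5, y))
Mul(Add(1061, 4959), Add(-4445, Function('A')(Function('J')(6)))) = Mul(Add(1061, 4959), Add(-4445, Add(-5, Pow(6, 3)))) = Mul(6020, Add(-4445, Add(-5, 216))) = Mul(6020, Add(-4445, 211)) = Mul(6020, -4234) = -25488680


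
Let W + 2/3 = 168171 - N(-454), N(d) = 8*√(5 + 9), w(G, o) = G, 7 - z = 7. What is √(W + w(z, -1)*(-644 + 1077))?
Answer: √(1513533 - 72*√14)/3 ≈ 410.05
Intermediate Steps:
z = 0 (z = 7 - 1*7 = 7 - 7 = 0)
N(d) = 8*√14
W = 504511/3 - 8*√14 (W = -⅔ + (168171 - 8*√14) = 504511/3 - 8*√14 ≈ 1.6814e+5)
√(W + w(z, -1)*(-644 + 1077)) = √((504511/3 - 8*√14) + 0*(-644 + 1077)) = √((504511/3 - 8*√14) + 0*433) = √((504511/3 - 8*√14) + 0) = √(504511/3 - 8*√14)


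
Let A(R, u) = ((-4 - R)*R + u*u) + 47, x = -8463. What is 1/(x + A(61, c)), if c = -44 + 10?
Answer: -1/11225 ≈ -8.9087e-5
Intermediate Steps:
c = -34
A(R, u) = 47 + u² + R*(-4 - R) (A(R, u) = (R*(-4 - R) + u²) + 47 = (u² + R*(-4 - R)) + 47 = 47 + u² + R*(-4 - R))
1/(x + A(61, c)) = 1/(-8463 + (47 + (-34)² - 1*61² - 4*61)) = 1/(-8463 + (47 + 1156 - 1*3721 - 244)) = 1/(-8463 + (47 + 1156 - 3721 - 244)) = 1/(-8463 - 2762) = 1/(-11225) = -1/11225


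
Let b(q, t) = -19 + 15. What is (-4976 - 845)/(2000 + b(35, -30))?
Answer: -5821/1996 ≈ -2.9163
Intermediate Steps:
b(q, t) = -4
(-4976 - 845)/(2000 + b(35, -30)) = (-4976 - 845)/(2000 - 4) = -5821/1996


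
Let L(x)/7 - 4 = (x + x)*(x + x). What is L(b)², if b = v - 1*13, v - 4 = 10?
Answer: 3136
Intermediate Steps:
v = 14 (v = 4 + 10 = 14)
b = 1 (b = 14 - 1*13 = 14 - 13 = 1)
L(x) = 28 + 28*x² (L(x) = 28 + 7*((x + x)*(x + x)) = 28 + 7*((2*x)*(2*x)) = 28 + 7*(4*x²) = 28 + 28*x²)
L(b)² = (28 + 28*1²)² = (28 + 28*1)² = (28 + 28)² = 56² = 3136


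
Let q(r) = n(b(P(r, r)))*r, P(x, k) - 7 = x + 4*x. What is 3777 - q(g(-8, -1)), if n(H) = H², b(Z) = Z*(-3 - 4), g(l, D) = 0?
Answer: 3777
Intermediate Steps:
P(x, k) = 7 + 5*x (P(x, k) = 7 + (x + 4*x) = 7 + 5*x)
b(Z) = -7*Z (b(Z) = Z*(-7) = -7*Z)
q(r) = r*(-49 - 35*r)² (q(r) = (-7*(7 + 5*r))²*r = (-49 - 35*r)²*r = r*(-49 - 35*r)²)
3777 - q(g(-8, -1)) = 3777 - 49*0*(7 + 5*0)² = 3777 - 49*0*(7 + 0)² = 3777 - 49*0*7² = 3777 - 49*0*49 = 3777 - 1*0 = 3777 + 0 = 3777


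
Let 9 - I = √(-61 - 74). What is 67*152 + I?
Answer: 10193 - 3*I*√15 ≈ 10193.0 - 11.619*I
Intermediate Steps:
I = 9 - 3*I*√15 (I = 9 - √(-61 - 74) = 9 - √(-135) = 9 - 3*I*√15 ≈ 9.0 - 11.619*I)
67*152 + I = 67*152 + (9 - 3*I*√15) = 10184 + (9 - 3*I*√15) = 10193 - 3*I*√15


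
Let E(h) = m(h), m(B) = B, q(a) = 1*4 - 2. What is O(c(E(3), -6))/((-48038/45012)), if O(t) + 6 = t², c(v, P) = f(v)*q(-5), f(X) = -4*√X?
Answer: -4186116/24019 ≈ -174.28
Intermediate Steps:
q(a) = 2 (q(a) = 4 - 2 = 2)
E(h) = h
c(v, P) = -8*√v (c(v, P) = -4*√v*2 = -8*√v)
O(t) = -6 + t²
O(c(E(3), -6))/((-48038/45012)) = (-6 + (-8*√3)²)/((-48038/45012)) = (-6 + 192)/((-48038*1/45012)) = 186/(-24019/22506) = 186*(-22506/24019) = -4186116/24019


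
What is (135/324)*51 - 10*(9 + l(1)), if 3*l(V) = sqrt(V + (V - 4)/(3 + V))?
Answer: -845/12 ≈ -70.417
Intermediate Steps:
l(V) = sqrt(V + (-4 + V)/(3 + V))/3 (l(V) = sqrt(V + (V - 4)/(3 + V))/3 = sqrt(V + (-4 + V)/(3 + V))/3)
(135/324)*51 - 10*(9 + l(1)) = (135/324)*51 - 10*(9 + sqrt((-4 + 1 + 1*(3 + 1))/(3 + 1))/3) = (135*(1/324))*51 - 10*(9 + sqrt((-4 + 1 + 1*4)/4)/3) = (5/12)*51 - 10*(9 + sqrt((-4 + 1 + 4)/4)/3) = 85/4 - 10*(9 + sqrt((1/4)*1)/3) = 85/4 - 10*(9 + sqrt(1/4)/3) = 85/4 - 10*(9 + (1/3)*(1/2)) = 85/4 - 10*(9 + 1/6) = 85/4 - 10*55/6 = 85/4 - 275/3 = -845/12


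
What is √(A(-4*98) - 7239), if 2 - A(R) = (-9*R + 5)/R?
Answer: 3*I*√629638/28 ≈ 85.018*I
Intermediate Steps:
A(R) = 2 - (5 - 9*R)/R (A(R) = 2 - (-9*R + 5)/R = 2 - (5 - 9*R)/R)
√(A(-4*98) - 7239) = √((11 - 5/((-4*98))) - 7239) = √((11 - 5/(-392)) - 7239) = √((11 - 5*(-1/392)) - 7239) = √((11 + 5/392) - 7239) = √(4317/392 - 7239) = √(-2833371/392) = 3*I*√629638/28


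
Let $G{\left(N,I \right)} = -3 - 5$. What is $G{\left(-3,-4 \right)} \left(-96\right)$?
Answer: $768$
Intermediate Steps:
$G{\left(N,I \right)} = -8$ ($G{\left(N,I \right)} = -3 - 5 = -8$)
$G{\left(-3,-4 \right)} \left(-96\right) = \left(-8\right) \left(-96\right) = 768$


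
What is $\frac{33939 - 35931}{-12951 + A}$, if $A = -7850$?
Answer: $\frac{1992}{20801} \approx 0.095765$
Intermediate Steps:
$\frac{33939 - 35931}{-12951 + A} = \frac{33939 - 35931}{-12951 - 7850} = - \frac{1992}{-20801} = \left(-1992\right) \left(- \frac{1}{20801}\right) = \frac{1992}{20801}$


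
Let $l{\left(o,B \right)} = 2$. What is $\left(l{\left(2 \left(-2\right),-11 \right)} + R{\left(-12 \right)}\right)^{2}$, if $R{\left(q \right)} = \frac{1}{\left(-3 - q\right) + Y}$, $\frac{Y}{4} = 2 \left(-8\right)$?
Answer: $\frac{11881}{3025} \approx 3.9276$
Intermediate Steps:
$Y = -64$ ($Y = 4 \cdot 2 \left(-8\right) = 4 \left(-16\right) = -64$)
$R{\left(q \right)} = \frac{1}{-67 - q}$ ($R{\left(q \right)} = \frac{1}{\left(-3 - q\right) - 64} = \frac{1}{-67 - q}$)
$\left(l{\left(2 \left(-2\right),-11 \right)} + R{\left(-12 \right)}\right)^{2} = \left(2 - \frac{1}{67 - 12}\right)^{2} = \left(2 - \frac{1}{55}\right)^{2} = \left(\frac{109}{55}\right)^{2} = \frac{11881}{3025}$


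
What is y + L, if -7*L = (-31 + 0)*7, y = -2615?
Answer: -2584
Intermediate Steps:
L = 31 (L = -(-31 + 0)*7/7 = -(-31)*7/7 = -⅐*(-217) = 31)
y + L = -2615 + 31 = -2584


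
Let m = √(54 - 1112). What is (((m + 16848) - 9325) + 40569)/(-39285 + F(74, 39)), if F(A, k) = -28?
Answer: -48092/39313 - 23*I*√2/39313 ≈ -1.2233 - 0.00082738*I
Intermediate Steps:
m = 23*I*√2 (m = √(-1058) = 23*I*√2 ≈ 32.527*I)
(((m + 16848) - 9325) + 40569)/(-39285 + F(74, 39)) = (((23*I*√2 + 16848) - 9325) + 40569)/(-39285 - 28) = (((16848 + 23*I*√2) - 9325) + 40569)/(-39313) = ((7523 + 23*I*√2) + 40569)*(-1/39313) = (48092 + 23*I*√2)*(-1/39313) = -48092/39313 - 23*I*√2/39313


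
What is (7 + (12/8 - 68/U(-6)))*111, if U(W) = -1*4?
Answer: 5661/2 ≈ 2830.5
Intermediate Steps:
U(W) = -4
(7 + (12/8 - 68/U(-6)))*111 = (7 + (12/8 - 68/(-4)))*111 = (7 + (12*(1/8) - 68*(-1/4)))*111 = (7 + (3/2 + 17))*111 = (7 + 37/2)*111 = (51/2)*111 = 5661/2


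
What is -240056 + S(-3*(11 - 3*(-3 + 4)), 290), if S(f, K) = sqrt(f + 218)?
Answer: -240056 + sqrt(194) ≈ -2.4004e+5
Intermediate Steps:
S(f, K) = sqrt(218 + f)
-240056 + S(-3*(11 - 3*(-3 + 4)), 290) = -240056 + sqrt(218 - 3*(11 - 3*(-3 + 4))) = -240056 + sqrt(218 - 3*(11 - 3*1)) = -240056 + sqrt(218 - 3*(11 - 3)) = -240056 + sqrt(218 - 3*8) = -240056 + sqrt(218 - 24) = -240056 + sqrt(194)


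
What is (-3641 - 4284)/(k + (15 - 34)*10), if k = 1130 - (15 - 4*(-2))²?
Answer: -7925/411 ≈ -19.282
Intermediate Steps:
k = 601 (k = 1130 - (15 + 8)² = 1130 - 1*23² = 1130 - 1*529 = 1130 - 529 = 601)
(-3641 - 4284)/(k + (15 - 34)*10) = (-3641 - 4284)/(601 + (15 - 34)*10) = -7925/(601 - 19*10) = -7925/(601 - 190) = -7925/411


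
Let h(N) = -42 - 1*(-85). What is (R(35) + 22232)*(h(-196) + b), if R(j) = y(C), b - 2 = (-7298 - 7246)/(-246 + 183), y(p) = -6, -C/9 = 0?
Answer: 42918406/7 ≈ 6.1312e+6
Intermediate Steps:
C = 0 (C = -9*0 = 0)
h(N) = 43 (h(N) = -42 + 85 = 43)
b = 1630/7 (b = 2 + (-7298 - 7246)/(-246 + 183) = 2 - 14544/(-63) = 2 - 14544*(-1/63) = 2 + 1616/7 = 1630/7 ≈ 232.86)
R(j) = -6
(R(35) + 22232)*(h(-196) + b) = (-6 + 22232)*(43 + 1630/7) = 22226*(1931/7) = 42918406/7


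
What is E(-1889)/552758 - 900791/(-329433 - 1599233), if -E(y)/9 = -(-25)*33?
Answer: 120899771632/266521390207 ≈ 0.45362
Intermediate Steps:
E(y) = -7425 (E(y) = -(-9)*(-25*33) = -(-9)*(-825) = -9*825 = -7425)
E(-1889)/552758 - 900791/(-329433 - 1599233) = -7425/552758 - 900791/(-329433 - 1599233) = -7425*1/552758 - 900791/(-1928666) = -7425/552758 - 900791*(-1/1928666) = -7425/552758 + 900791/1928666 = 120899771632/266521390207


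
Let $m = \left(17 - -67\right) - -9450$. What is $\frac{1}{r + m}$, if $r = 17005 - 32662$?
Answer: $- \frac{1}{6123} \approx -0.00016332$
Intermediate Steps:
$m = 9534$ ($m = \left(17 + 67\right) + 9450 = 84 + 9450 = 9534$)
$r = -15657$ ($r = 17005 - 32662 = -15657$)
$\frac{1}{r + m} = \frac{1}{-15657 + 9534} = \frac{1}{-6123} = - \frac{1}{6123}$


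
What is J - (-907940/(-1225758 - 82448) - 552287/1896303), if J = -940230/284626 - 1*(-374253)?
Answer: 1083002854836725964889/2893800663660597 ≈ 3.7425e+5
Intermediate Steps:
J = 53260597074/142313 (J = -940230*1/284626 + 374253 = -470115/142313 + 374253 = 53260597074/142313 ≈ 3.7425e+5)
J - (-907940/(-1225758 - 82448) - 552287/1896303) = 53260597074/142313 - (-907940/(-1225758 - 82448) - 552287/1896303) = 53260597074/142313 - (-907940/(-1308206) - 552287*1/1896303) = 53260597074/142313 - (-907940*(-1/1308206) - 552287/1896303) = 53260597074/142313 - (453970/654103 - 552287/1896303) = 53260597074/142313 - 1*499612089349/1240377481209 = 53260597074/142313 - 499612089349/1240377481209 = 1083002854836725964889/2893800663660597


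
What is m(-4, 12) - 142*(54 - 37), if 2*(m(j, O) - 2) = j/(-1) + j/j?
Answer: -4819/2 ≈ -2409.5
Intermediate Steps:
m(j, O) = 5/2 - j/2 (m(j, O) = 2 + (j/(-1) + j/j)/2 = 2 + (j*(-1) + 1)/2 = 2 + (-j + 1)/2 = 2 + (1 - j)/2 = 2 + (½ - j/2) = 5/2 - j/2)
m(-4, 12) - 142*(54 - 37) = (5/2 - ½*(-4)) - 142*(54 - 37) = (5/2 + 2) - 142*17 = 9/2 - 2414 = -4819/2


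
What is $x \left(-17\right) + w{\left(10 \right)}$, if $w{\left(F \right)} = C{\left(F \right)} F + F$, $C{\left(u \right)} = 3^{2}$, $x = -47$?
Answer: $899$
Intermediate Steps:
$C{\left(u \right)} = 9$
$w{\left(F \right)} = 10 F$ ($w{\left(F \right)} = 9 F + F = 10 F$)
$x \left(-17\right) + w{\left(10 \right)} = \left(-47\right) \left(-17\right) + 10 \cdot 10 = 799 + 100 = 899$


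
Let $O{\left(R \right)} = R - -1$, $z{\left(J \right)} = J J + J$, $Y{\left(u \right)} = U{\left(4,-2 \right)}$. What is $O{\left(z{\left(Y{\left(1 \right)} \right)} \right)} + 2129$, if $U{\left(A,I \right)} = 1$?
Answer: $2132$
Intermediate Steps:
$Y{\left(u \right)} = 1$
$z{\left(J \right)} = J + J^{2}$ ($z{\left(J \right)} = J^{2} + J = J + J^{2}$)
$O{\left(R \right)} = 1 + R$ ($O{\left(R \right)} = R + 1 = 1 + R$)
$O{\left(z{\left(Y{\left(1 \right)} \right)} \right)} + 2129 = \left(1 + 1 \left(1 + 1\right)\right) + 2129 = \left(1 + 1 \cdot 2\right) + 2129 = \left(1 + 2\right) + 2129 = 3 + 2129 = 2132$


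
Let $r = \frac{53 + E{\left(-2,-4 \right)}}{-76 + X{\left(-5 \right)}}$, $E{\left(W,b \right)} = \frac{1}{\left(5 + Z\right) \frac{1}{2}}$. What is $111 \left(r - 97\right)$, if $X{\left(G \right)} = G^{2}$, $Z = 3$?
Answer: $- \frac{740037}{68} \approx -10883.0$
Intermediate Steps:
$E{\left(W,b \right)} = \frac{1}{4}$ ($E{\left(W,b \right)} = \frac{1}{\left(5 + 3\right) \frac{1}{2}} = \frac{1}{8 \cdot \frac{1}{2}} = \frac{1}{4}$)
$r = - \frac{71}{68}$ ($r = \frac{53 + \frac{1}{4}}{-76 + \left(-5\right)^{2}} = \frac{213}{4 \left(-76 + 25\right)} = \frac{213}{4 \left(-51\right)} = \frac{213}{4} \left(- \frac{1}{51}\right) = - \frac{71}{68} \approx -1.0441$)
$111 \left(r - 97\right) = 111 \left(- \frac{71}{68} - 97\right) = 111 \left(- \frac{6667}{68}\right) = - \frac{740037}{68}$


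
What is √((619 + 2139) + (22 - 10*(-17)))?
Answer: 5*√118 ≈ 54.314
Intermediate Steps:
√((619 + 2139) + (22 - 10*(-17))) = √(2758 + (22 + 170)) = √(2758 + 192) = √2950 = 5*√118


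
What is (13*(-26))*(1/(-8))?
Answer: 169/4 ≈ 42.250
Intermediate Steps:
(13*(-26))*(1/(-8)) = -338*(-1)/8 = -338*(-1/8) = 169/4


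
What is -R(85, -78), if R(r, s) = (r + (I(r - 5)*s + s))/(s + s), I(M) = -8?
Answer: 631/156 ≈ 4.0449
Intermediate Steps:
R(r, s) = (r - 7*s)/(2*s) (R(r, s) = (r + (-8*s + s))/(s + s) = (r - 7*s)/((2*s)) = (r - 7*s)*(1/(2*s)) = (r - 7*s)/(2*s))
-R(85, -78) = -(85 - 7*(-78))/(2*(-78)) = -(-1)*(85 + 546)/(2*78) = -(-1)*631/(2*78) = -1*(-631/156) = 631/156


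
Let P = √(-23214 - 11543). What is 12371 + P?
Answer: 12371 + I*√34757 ≈ 12371.0 + 186.43*I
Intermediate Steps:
P = I*√34757 (P = √(-34757) = I*√34757 ≈ 186.43*I)
12371 + P = 12371 + I*√34757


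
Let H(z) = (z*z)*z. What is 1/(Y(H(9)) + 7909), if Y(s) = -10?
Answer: 1/7899 ≈ 0.00012660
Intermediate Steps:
H(z) = z³ (H(z) = z²*z = z³)
1/(Y(H(9)) + 7909) = 1/(-10 + 7909) = 1/7899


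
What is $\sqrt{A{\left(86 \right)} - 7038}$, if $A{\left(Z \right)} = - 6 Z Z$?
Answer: $i \sqrt{51414} \approx 226.75 i$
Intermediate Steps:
$A{\left(Z \right)} = - 6 Z^{2}$
$\sqrt{A{\left(86 \right)} - 7038} = \sqrt{- 6 \cdot 86^{2} - 7038} = \sqrt{\left(-6\right) 7396 - 7038} = \sqrt{-44376 - 7038} = \sqrt{-51414} = i \sqrt{51414}$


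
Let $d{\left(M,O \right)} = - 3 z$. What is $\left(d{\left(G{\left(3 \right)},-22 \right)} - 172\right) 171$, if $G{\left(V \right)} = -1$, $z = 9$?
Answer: $-34029$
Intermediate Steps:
$d{\left(M,O \right)} = -27$ ($d{\left(M,O \right)} = \left(-3\right) 9 = -27$)
$\left(d{\left(G{\left(3 \right)},-22 \right)} - 172\right) 171 = \left(-27 - 172\right) 171 = \left(-199\right) 171 = -34029$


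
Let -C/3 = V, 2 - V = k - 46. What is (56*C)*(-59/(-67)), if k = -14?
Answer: -614544/67 ≈ -9172.3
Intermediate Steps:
V = 62 (V = 2 - (-14 - 46) = 2 - 1*(-60) = 2 + 60 = 62)
C = -186 (C = -3*62 = -186)
(56*C)*(-59/(-67)) = (56*(-186))*(-59/(-67)) = -(-614544)*(-1)/67 = -10416*59/67 = -614544/67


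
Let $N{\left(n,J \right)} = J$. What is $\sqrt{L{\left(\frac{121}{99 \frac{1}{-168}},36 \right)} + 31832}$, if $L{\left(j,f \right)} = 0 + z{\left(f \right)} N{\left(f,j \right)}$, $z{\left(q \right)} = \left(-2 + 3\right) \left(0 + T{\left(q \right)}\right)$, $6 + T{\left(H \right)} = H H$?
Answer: $2 i \sqrt{58262} \approx 482.75 i$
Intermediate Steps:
$T{\left(H \right)} = -6 + H^{2}$ ($T{\left(H \right)} = -6 + H H = -6 + H^{2}$)
$z{\left(q \right)} = -6 + q^{2}$ ($z{\left(q \right)} = \left(-2 + 3\right) \left(0 + \left(-6 + q^{2}\right)\right) = 1 \left(-6 + q^{2}\right) = -6 + q^{2}$)
$L{\left(j,f \right)} = j \left(-6 + f^{2}\right)$ ($L{\left(j,f \right)} = 0 + \left(-6 + f^{2}\right) j = 0 + j \left(-6 + f^{2}\right) = j \left(-6 + f^{2}\right)$)
$\sqrt{L{\left(\frac{121}{99 \frac{1}{-168}},36 \right)} + 31832} = \sqrt{\frac{121}{99 \frac{1}{-168}} \left(-6 + 36^{2}\right) + 31832} = \sqrt{\frac{121}{99 \left(- \frac{1}{168}\right)} \left(-6 + 1296\right) + 31832} = \sqrt{\frac{121}{- \frac{33}{56}} \cdot 1290 + 31832} = \sqrt{121 \left(- \frac{56}{33}\right) 1290 + 31832} = \sqrt{\left(- \frac{616}{3}\right) 1290 + 31832} = \sqrt{-264880 + 31832} = \sqrt{-233048} = 2 i \sqrt{58262}$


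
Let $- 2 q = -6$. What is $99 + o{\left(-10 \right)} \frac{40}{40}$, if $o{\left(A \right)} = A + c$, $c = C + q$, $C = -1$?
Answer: $91$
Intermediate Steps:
$q = 3$ ($q = \left(- \frac{1}{2}\right) \left(-6\right) = 3$)
$c = 2$ ($c = -1 + 3 = 2$)
$o{\left(A \right)} = 2 + A$ ($o{\left(A \right)} = A + 2 = 2 + A$)
$99 + o{\left(-10 \right)} \frac{40}{40} = 99 + \left(2 - 10\right) \frac{40}{40} = 99 - 8 \cdot 40 \cdot \frac{1}{40} = 99 - 8 = 91$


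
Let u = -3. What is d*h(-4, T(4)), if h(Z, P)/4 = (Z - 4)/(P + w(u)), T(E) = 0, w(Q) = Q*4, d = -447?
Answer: -1192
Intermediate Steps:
w(Q) = 4*Q
h(Z, P) = 4*(-4 + Z)/(-12 + P) (h(Z, P) = 4*((Z - 4)/(P + 4*(-3))) = 4*((-4 + Z)/(P - 12)) = 4*((-4 + Z)/(-12 + P)) = 4*(-4 + Z)/(-12 + P))
d*h(-4, T(4)) = -1788*(-4 - 4)/(-12 + 0) = -1788*(-8)/(-12) = -1788*(-1)*(-8)/12 = -447*8/3 = -1192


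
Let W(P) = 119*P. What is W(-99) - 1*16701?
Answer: -28482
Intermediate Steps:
W(-99) - 1*16701 = 119*(-99) - 1*16701 = -11781 - 16701 = -28482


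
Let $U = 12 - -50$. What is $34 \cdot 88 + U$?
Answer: $3054$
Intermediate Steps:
$U = 62$ ($U = 12 + 50 = 62$)
$34 \cdot 88 + U = 34 \cdot 88 + 62 = 2992 + 62 = 3054$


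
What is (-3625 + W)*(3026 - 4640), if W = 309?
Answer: 5352024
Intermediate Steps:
(-3625 + W)*(3026 - 4640) = (-3625 + 309)*(3026 - 4640) = -3316*(-1614) = 5352024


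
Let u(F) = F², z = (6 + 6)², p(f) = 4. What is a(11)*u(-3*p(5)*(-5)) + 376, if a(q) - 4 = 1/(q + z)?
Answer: 458776/31 ≈ 14799.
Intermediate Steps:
z = 144 (z = 12² = 144)
a(q) = 4 + 1/(144 + q) (a(q) = 4 + 1/(q + 144) = 4 + 1/(144 + q))
a(11)*u(-3*p(5)*(-5)) + 376 = ((577 + 4*11)/(144 + 11))*(-3*4*(-5))² + 376 = ((577 + 44)/155)*(-12*(-5))² + 376 = ((1/155)*621)*60² + 376 = (621/155)*3600 + 376 = 447120/31 + 376 = 458776/31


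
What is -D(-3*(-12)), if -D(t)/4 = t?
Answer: 144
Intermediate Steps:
D(t) = -4*t
-D(-3*(-12)) = -(-4)*(-3*(-12)) = -(-4)*36 = -1*(-144) = 144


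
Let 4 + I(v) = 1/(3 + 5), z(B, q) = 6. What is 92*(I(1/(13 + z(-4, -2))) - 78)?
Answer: -15065/2 ≈ -7532.5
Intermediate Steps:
I(v) = -31/8 (I(v) = -4 + 1/(3 + 5) = -4 + 1/8 = -4 + ⅛ = -31/8)
92*(I(1/(13 + z(-4, -2))) - 78) = 92*(-31/8 - 78) = 92*(-655/8) = -15065/2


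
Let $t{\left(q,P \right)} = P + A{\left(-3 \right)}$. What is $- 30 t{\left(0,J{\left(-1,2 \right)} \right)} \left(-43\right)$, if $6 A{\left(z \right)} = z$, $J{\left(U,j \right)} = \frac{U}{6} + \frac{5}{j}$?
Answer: $2365$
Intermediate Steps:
$J{\left(U,j \right)} = \frac{5}{j} + \frac{U}{6}$ ($J{\left(U,j \right)} = U \frac{1}{6} + \frac{5}{j} = \frac{U}{6} + \frac{5}{j} = \frac{5}{j} + \frac{U}{6}$)
$A{\left(z \right)} = \frac{z}{6}$
$t{\left(q,P \right)} = - \frac{1}{2} + P$ ($t{\left(q,P \right)} = P + \frac{1}{6} \left(-3\right) = P - \frac{1}{2} = - \frac{1}{2} + P$)
$- 30 t{\left(0,J{\left(-1,2 \right)} \right)} \left(-43\right) = - 30 \left(- \frac{1}{2} + \left(\frac{5}{2} + \frac{1}{6} \left(-1\right)\right)\right) \left(-43\right) = - 30 \left(- \frac{1}{2} + \left(5 \cdot \frac{1}{2} - \frac{1}{6}\right)\right) \left(-43\right) = - 30 \left(- \frac{1}{2} + \left(\frac{5}{2} - \frac{1}{6}\right)\right) \left(-43\right) = - 30 \left(- \frac{1}{2} + \frac{7}{3}\right) \left(-43\right) = \left(-30\right) \frac{11}{6} \left(-43\right) = \left(-55\right) \left(-43\right) = 2365$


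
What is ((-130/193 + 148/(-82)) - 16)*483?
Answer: -70624260/7913 ≈ -8925.1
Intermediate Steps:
((-130/193 + 148/(-82)) - 16)*483 = ((-130*1/193 + 148*(-1/82)) - 16)*483 = ((-130/193 - 74/41) - 16)*483 = (-19612/7913 - 16)*483 = -146220/7913*483 = -70624260/7913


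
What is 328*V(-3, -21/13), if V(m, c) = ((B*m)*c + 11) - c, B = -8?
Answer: -111520/13 ≈ -8578.5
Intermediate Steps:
V(m, c) = 11 - c - 8*c*m (V(m, c) = ((-8*m)*c + 11) - c = (-8*c*m + 11) - c = (11 - 8*c*m) - c = 11 - c - 8*c*m)
328*V(-3, -21/13) = 328*(11 - (-21)/13 - 8*(-21/13)*(-3)) = 328*(11 - (-21)/13 - 8*(-21*1/13)*(-3)) = 328*(11 - 1*(-21/13) - 8*(-21/13)*(-3)) = 328*(11 + 21/13 - 504/13) = 328*(-340/13) = -111520/13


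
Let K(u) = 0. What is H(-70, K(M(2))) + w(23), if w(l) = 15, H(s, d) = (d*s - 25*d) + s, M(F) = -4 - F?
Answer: -55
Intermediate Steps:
H(s, d) = s - 25*d + d*s (H(s, d) = (-25*d + d*s) + s = s - 25*d + d*s)
H(-70, K(M(2))) + w(23) = (-70 - 25*0 + 0*(-70)) + 15 = (-70 + 0 + 0) + 15 = -70 + 15 = -55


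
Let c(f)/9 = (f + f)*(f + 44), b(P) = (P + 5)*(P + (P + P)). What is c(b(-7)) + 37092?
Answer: 102108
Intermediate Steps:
b(P) = 3*P*(5 + P) (b(P) = (5 + P)*(P + 2*P) = (5 + P)*(3*P) = 3*P*(5 + P))
c(f) = 18*f*(44 + f) (c(f) = 9*((f + f)*(f + 44)) = 9*((2*f)*(44 + f)) = 9*(2*f*(44 + f)) = 18*f*(44 + f))
c(b(-7)) + 37092 = 18*(3*(-7)*(5 - 7))*(44 + 3*(-7)*(5 - 7)) + 37092 = 18*(3*(-7)*(-2))*(44 + 3*(-7)*(-2)) + 37092 = 18*42*(44 + 42) + 37092 = 18*42*86 + 37092 = 65016 + 37092 = 102108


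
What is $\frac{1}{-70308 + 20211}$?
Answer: $- \frac{1}{50097} \approx -1.9961 \cdot 10^{-5}$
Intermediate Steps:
$\frac{1}{-70308 + 20211} = \frac{1}{-50097} = - \frac{1}{50097}$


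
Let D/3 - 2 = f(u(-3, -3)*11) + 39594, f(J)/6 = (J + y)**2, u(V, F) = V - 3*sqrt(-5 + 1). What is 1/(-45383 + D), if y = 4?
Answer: 10135/4850479441 - 68904*I/4850479441 ≈ 2.0895e-6 - 1.4206e-5*I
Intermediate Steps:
u(V, F) = V - 6*I
f(J) = 6*(4 + J)**2 (f(J) = 6*(J + 4)**2 = 6*(4 + J)**2)
D = 118788 + 18*(-29 - 66*I)**2 (D = 6 + 3*(6*(4 + (-3 - 6*I)*11)**2 + 39594) = 6 + 3*(6*(4 + (-33 - 66*I))**2 + 39594) = 6 + 3*(6*(-29 - 66*I)**2 + 39594) = 6 + 3*(39594 + 6*(-29 - 66*I)**2) = 6 + (118782 + 18*(-29 - 66*I)**2) = 118788 + 18*(-29 - 66*I)**2 ≈ 55518.0 + 68904.0*I)
1/(-45383 + D) = 1/(-45383 + (55518 + 68904*I)) = 1/(10135 + 68904*I) = (10135 - 68904*I)/4850479441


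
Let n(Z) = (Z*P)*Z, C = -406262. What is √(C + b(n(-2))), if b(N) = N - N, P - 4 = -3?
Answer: I*√406262 ≈ 637.39*I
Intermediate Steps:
P = 1 (P = 4 - 3 = 1)
n(Z) = Z² (n(Z) = (Z*1)*Z = Z*Z = Z²)
b(N) = 0
√(C + b(n(-2))) = √(-406262 + 0) = √(-406262) = I*√406262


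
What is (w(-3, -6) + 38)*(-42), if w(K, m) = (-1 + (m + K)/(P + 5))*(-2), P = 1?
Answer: -1806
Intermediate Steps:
w(K, m) = 2 - K/3 - m/3 (w(K, m) = (-1 + (m + K)/(1 + 5))*(-2) = (-1 + (K + m)/6)*(-2) = (-1 + (K + m)*(⅙))*(-2) = (-1 + (K/6 + m/6))*(-2) = (-1 + K/6 + m/6)*(-2) = 2 - K/3 - m/3)
(w(-3, -6) + 38)*(-42) = ((2 - ⅓*(-3) - ⅓*(-6)) + 38)*(-42) = ((2 + 1 + 2) + 38)*(-42) = (5 + 38)*(-42) = 43*(-42) = -1806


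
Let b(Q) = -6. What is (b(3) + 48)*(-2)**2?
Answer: 168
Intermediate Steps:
(b(3) + 48)*(-2)**2 = (-6 + 48)*(-2)**2 = 42*4 = 168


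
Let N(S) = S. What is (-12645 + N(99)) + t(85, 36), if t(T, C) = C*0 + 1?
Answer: -12545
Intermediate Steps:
t(T, C) = 1 (t(T, C) = 0 + 1 = 1)
(-12645 + N(99)) + t(85, 36) = (-12645 + 99) + 1 = -12546 + 1 = -12545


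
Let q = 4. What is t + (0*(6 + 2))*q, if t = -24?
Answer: -24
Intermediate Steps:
t + (0*(6 + 2))*q = -24 + (0*(6 + 2))*4 = -24 + (0*8)*4 = -24 + 0*4 = -24 + 0 = -24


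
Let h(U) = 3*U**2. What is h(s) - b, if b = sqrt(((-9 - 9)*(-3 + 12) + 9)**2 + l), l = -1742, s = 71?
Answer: 15123 - sqrt(21667) ≈ 14976.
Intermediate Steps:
b = sqrt(21667) (b = sqrt(((-9 - 9)*(-3 + 12) + 9)**2 - 1742) = sqrt((-18*9 + 9)**2 - 1742) = sqrt((-162 + 9)**2 - 1742) = sqrt((-153)**2 - 1742) = sqrt(23409 - 1742) = sqrt(21667) ≈ 147.20)
h(s) - b = 3*71**2 - sqrt(21667) = 3*5041 - sqrt(21667) = 15123 - sqrt(21667)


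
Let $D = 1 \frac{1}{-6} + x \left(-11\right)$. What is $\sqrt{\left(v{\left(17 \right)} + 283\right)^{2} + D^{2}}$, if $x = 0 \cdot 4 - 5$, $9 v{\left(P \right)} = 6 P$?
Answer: $\frac{\sqrt{3226997}}{6} \approx 299.4$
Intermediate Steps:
$v{\left(P \right)} = \frac{2 P}{3}$ ($v{\left(P \right)} = \frac{6 P}{9} = \frac{2 P}{3}$)
$x = -5$ ($x = 0 - 5 = -5$)
$D = \frac{329}{6}$ ($D = 1 \frac{1}{-6} - -55 = 1 \left(- \frac{1}{6}\right) + 55 = - \frac{1}{6} + 55 = \frac{329}{6} \approx 54.833$)
$\sqrt{\left(v{\left(17 \right)} + 283\right)^{2} + D^{2}} = \sqrt{\left(\frac{2}{3} \cdot 17 + 283\right)^{2} + \left(\frac{329}{6}\right)^{2}} = \sqrt{\left(\frac{34}{3} + 283\right)^{2} + \frac{108241}{36}} = \sqrt{\left(\frac{883}{3}\right)^{2} + \frac{108241}{36}} = \sqrt{\frac{779689}{9} + \frac{108241}{36}} = \sqrt{\frac{3226997}{36}} = \frac{\sqrt{3226997}}{6}$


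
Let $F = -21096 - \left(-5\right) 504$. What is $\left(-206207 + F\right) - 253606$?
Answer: $-478389$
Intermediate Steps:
$F = -18576$ ($F = -21096 - -2520 = -21096 + 2520 = -18576$)
$\left(-206207 + F\right) - 253606 = \left(-206207 - 18576\right) - 253606 = -224783 - 253606 = -478389$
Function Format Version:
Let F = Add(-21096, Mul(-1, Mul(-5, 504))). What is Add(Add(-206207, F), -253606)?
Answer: -478389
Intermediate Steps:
F = -18576 (F = Add(-21096, Mul(-1, -2520)) = Add(-21096, 2520) = -18576)
Add(Add(-206207, F), -253606) = Add(Add(-206207, -18576), -253606) = Add(-224783, -253606) = -478389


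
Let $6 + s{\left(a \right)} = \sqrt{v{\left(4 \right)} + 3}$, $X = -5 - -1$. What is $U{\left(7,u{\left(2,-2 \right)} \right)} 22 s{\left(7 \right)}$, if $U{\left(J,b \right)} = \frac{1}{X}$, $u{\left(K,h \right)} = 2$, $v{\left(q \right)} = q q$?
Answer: $33 - \frac{11 \sqrt{19}}{2} \approx 9.0261$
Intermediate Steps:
$v{\left(q \right)} = q^{2}$
$X = -4$ ($X = -5 + 1 = -4$)
$U{\left(J,b \right)} = - \frac{1}{4}$ ($U{\left(J,b \right)} = \frac{1}{-4} = - \frac{1}{4}$)
$s{\left(a \right)} = -6 + \sqrt{19}$ ($s{\left(a \right)} = -6 + \sqrt{4^{2} + 3} = -6 + \sqrt{16 + 3} = -6 + \sqrt{19}$)
$U{\left(7,u{\left(2,-2 \right)} \right)} 22 s{\left(7 \right)} = \left(- \frac{1}{4}\right) 22 \left(-6 + \sqrt{19}\right) = - \frac{11 \left(-6 + \sqrt{19}\right)}{2} = 33 - \frac{11 \sqrt{19}}{2}$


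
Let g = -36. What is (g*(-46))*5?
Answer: 8280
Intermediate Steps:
(g*(-46))*5 = -36*(-46)*5 = 1656*5 = 8280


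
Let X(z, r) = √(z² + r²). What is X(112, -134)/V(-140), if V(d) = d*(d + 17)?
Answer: √305/1722 ≈ 0.010142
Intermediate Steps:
X(z, r) = √(r² + z²)
V(d) = d*(17 + d)
X(112, -134)/V(-140) = √((-134)² + 112²)/((-140*(17 - 140))) = √(17956 + 12544)/((-140*(-123))) = √30500/17220 = (10*√305)*(1/17220) = √305/1722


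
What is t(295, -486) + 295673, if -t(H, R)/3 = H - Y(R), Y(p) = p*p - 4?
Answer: 1003364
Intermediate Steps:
Y(p) = -4 + p² (Y(p) = p² - 4 = -4 + p²)
t(H, R) = -12 - 3*H + 3*R² (t(H, R) = -3*(H - (-4 + R²)) = -3*(H + (4 - R²)) = -3*(4 + H - R²) = -12 - 3*H + 3*R²)
t(295, -486) + 295673 = (-12 - 3*295 + 3*(-486)²) + 295673 = (-12 - 885 + 3*236196) + 295673 = (-12 - 885 + 708588) + 295673 = 707691 + 295673 = 1003364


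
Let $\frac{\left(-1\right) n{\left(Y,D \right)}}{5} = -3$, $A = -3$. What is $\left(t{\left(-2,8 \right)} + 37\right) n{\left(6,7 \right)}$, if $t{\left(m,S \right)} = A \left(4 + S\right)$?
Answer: $15$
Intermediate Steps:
$n{\left(Y,D \right)} = 15$ ($n{\left(Y,D \right)} = \left(-5\right) \left(-3\right) = 15$)
$t{\left(m,S \right)} = -12 - 3 S$ ($t{\left(m,S \right)} = - 3 \left(4 + S\right) = -12 - 3 S$)
$\left(t{\left(-2,8 \right)} + 37\right) n{\left(6,7 \right)} = \left(\left(-12 - 24\right) + 37\right) 15 = \left(-36 + 37\right) 15 = 1 \cdot 15 = 15$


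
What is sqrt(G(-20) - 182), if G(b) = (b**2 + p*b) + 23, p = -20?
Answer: sqrt(641) ≈ 25.318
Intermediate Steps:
G(b) = 23 + b**2 - 20*b (G(b) = (b**2 - 20*b) + 23 = 23 + b**2 - 20*b)
sqrt(G(-20) - 182) = sqrt((23 + (-20)**2 - 20*(-20)) - 182) = sqrt((23 + 400 + 400) - 182) = sqrt(823 - 182) = sqrt(641)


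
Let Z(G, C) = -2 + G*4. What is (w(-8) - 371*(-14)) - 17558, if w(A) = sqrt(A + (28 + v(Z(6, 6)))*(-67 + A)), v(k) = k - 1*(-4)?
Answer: -12364 + I*sqrt(4058) ≈ -12364.0 + 63.702*I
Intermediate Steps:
Z(G, C) = -2 + 4*G
v(k) = 4 + k (v(k) = k + 4 = 4 + k)
w(A) = sqrt(-3618 + 55*A) (w(A) = sqrt(A + (28 + (4 + (-2 + 4*6)))*(-67 + A)) = sqrt(A + (28 + (4 + (-2 + 24)))*(-67 + A)) = sqrt(A + (28 + (4 + 22))*(-67 + A)) = sqrt(A + (28 + 26)*(-67 + A)) = sqrt(A + 54*(-67 + A)) = sqrt(A + (-3618 + 54*A)) = sqrt(-3618 + 55*A))
(w(-8) - 371*(-14)) - 17558 = (sqrt(-3618 + 55*(-8)) - 371*(-14)) - 17558 = (sqrt(-3618 - 440) + 5194) - 17558 = (sqrt(-4058) + 5194) - 17558 = (I*sqrt(4058) + 5194) - 17558 = (5194 + I*sqrt(4058)) - 17558 = -12364 + I*sqrt(4058)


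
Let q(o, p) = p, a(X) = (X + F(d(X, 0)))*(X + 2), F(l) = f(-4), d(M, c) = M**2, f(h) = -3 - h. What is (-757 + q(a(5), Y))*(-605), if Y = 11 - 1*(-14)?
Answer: 442860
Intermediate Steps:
F(l) = 1 (F(l) = -3 - 1*(-4) = -3 + 4 = 1)
Y = 25 (Y = 11 + 14 = 25)
a(X) = (1 + X)*(2 + X) (a(X) = (X + 1)*(X + 2) = (1 + X)*(2 + X))
(-757 + q(a(5), Y))*(-605) = (-757 + 25)*(-605) = -732*(-605) = 442860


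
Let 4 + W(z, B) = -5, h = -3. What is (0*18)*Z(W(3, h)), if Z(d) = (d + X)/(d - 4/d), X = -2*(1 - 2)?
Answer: 0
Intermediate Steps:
W(z, B) = -9 (W(z, B) = -4 - 5 = -9)
X = 2 (X = -2*(-1) = 2)
Z(d) = (2 + d)/(d - 4/d) (Z(d) = (d + 2)/(d - 4/d) = (2 + d)/(d - 4/d))
(0*18)*Z(W(3, h)) = (0*18)*(-9/(-2 - 9)) = 0*(-9/(-11)) = 0*(-9*(-1/11)) = 0*(9/11) = 0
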